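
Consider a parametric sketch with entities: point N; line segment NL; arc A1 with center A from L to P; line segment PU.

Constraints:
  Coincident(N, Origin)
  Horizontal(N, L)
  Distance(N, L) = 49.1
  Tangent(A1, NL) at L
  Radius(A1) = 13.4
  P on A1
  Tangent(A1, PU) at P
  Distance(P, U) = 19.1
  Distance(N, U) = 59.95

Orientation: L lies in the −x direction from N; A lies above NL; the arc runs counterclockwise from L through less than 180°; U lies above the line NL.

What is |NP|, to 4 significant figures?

42.73

Checks: |AP| = 13.40 ✓; ∠(AP, PU) = 90.00° ✓; |PU| = 19.10 ✓; |NU| = 59.95 ✓.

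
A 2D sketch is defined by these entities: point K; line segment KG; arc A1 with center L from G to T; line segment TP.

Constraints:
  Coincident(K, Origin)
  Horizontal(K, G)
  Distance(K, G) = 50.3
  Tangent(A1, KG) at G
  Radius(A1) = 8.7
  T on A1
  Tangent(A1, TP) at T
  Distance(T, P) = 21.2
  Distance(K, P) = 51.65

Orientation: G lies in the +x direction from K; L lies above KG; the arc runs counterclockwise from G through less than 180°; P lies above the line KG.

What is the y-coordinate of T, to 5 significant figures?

14.694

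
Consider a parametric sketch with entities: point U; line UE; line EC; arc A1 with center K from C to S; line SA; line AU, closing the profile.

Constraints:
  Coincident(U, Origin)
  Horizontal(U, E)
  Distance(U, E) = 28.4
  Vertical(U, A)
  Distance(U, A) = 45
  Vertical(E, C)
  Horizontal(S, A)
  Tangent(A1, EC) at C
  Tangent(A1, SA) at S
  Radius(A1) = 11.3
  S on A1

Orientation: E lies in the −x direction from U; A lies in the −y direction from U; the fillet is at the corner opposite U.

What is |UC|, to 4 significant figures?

44.07

The virtual corner opposite U is at (-28.40, -45.00). Since A1 is tangent to EC there, KC ⟂ EC and tangency of A1 to SA means the radius KS is perpendicular to SA, with radius 11.3, so the center K sits 11.3 in from both sides at K = (-17.10, -33.70). That places the tangent points at C = (-28.40, -33.70) on EC and S = (-17.10, -45.00) on SA. Then |UC| = |C − U| = 44.07.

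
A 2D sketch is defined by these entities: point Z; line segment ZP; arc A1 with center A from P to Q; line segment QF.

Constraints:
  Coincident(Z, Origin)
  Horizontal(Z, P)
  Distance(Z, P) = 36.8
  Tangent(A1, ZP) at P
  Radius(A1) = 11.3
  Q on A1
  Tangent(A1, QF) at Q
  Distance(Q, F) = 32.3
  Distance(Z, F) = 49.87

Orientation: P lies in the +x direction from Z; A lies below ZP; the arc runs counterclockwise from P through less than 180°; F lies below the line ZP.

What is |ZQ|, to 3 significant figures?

27.8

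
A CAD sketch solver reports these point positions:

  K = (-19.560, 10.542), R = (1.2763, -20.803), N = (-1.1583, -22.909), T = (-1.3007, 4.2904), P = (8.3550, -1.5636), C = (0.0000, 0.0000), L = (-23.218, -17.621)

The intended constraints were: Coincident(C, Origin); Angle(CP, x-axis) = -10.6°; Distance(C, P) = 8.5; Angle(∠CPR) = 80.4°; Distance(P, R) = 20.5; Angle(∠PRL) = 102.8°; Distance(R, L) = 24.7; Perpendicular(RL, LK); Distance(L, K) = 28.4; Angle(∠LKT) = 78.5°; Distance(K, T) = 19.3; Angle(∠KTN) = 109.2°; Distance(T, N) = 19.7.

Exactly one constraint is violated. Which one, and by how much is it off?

Distance(T, N) = 19.7 — off by 7.50.

C = (0.00, 0.00) ✓; CP at -10.60° ✓; |CP| = 8.500 ✓; ∠CPR = 80.40° ✓; |PR| = 20.50 ✓; ∠PRL = 102.8° ✓; |RL| = 24.70 ✓; ∠(RL, LK) = 90.00° ✓; |LK| = 28.40 ✓; ∠LKT = 78.50° ✓; |KT| = 19.30 ✓; ∠KTN = 109.2° ✓; |TN| = 27.20 ✗.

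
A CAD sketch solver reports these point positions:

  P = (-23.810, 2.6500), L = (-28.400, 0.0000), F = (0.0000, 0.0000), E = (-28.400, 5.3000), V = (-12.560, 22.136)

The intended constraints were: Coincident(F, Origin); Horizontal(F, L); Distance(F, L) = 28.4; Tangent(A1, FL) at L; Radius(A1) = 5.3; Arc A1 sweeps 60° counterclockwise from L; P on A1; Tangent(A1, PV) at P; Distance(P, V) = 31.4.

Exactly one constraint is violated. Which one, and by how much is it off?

Distance(P, V) = 31.4 — off by 8.90.

F = (0.00, 0.00) ✓; F.y = 0.00, L.y = 0.00 ✓; |FL| = 28.40 ✓; ∠(EL, LF) = 90.00° ✓; |EL| = 5.300 ✓; bearing(E→P) − bearing(E→L) = 60.00° ✓; |EP| = 5.300 ✓; ∠(EP, PV) = 90.00° ✓; |PV| = 22.50 ✗.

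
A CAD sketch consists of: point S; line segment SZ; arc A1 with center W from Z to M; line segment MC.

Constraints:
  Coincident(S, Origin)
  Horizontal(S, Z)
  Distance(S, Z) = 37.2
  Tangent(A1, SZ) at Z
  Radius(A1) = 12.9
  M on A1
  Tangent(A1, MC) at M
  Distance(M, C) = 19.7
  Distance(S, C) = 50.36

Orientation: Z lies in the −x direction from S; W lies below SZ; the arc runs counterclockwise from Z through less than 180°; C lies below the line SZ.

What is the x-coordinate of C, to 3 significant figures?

-34.9

Checks: S = (0.00, 0.00) ✓; |WM| = 12.90 ✓; ∠(WM, MC) = 90.00° ✓; |MC| = 19.70 ✓; |SC| = 50.36 ✓.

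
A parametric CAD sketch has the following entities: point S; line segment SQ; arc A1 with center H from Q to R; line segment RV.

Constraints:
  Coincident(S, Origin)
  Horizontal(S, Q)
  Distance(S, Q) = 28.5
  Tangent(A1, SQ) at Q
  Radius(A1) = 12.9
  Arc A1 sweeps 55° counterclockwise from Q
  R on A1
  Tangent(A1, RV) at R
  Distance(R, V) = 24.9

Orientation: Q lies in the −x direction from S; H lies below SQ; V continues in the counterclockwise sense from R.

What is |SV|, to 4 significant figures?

59.30

S is at the origin; SQ is horizontal with |SQ| = 28.5 and Q on the −x side, so Q = (-28.50, 0.000). Tangency of A1 to SQ means the radius HQ is perpendicular to SQ, so H = Q + (0, -12.9) = (-28.50, -12.90). On A1, Q sits at bearing 90° from H; a 55° counterclockwise sweep puts R at bearing 145°, so R = H + 12.9·(cos 145°, sin 145°) = (-39.07, -5.501). A1 meets RV tangentially, so HR is at right angles to RV, so RV runs along (−sin 145°, cos 145°); with |RV| = 24.9, V = (-53.35, -25.90). Then |SV| = |V − S| = 59.30.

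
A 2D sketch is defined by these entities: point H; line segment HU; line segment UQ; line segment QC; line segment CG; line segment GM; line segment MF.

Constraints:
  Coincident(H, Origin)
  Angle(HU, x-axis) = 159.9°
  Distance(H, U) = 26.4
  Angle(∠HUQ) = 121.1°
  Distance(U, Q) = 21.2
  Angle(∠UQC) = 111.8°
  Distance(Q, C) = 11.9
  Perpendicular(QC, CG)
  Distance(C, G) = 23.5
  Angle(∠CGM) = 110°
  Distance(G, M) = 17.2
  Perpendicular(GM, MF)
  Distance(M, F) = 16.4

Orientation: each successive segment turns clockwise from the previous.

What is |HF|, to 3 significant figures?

32.2

∠CGM = 110.0° gives GM at -127° from the x-axis; with |GM| = 17.2, M = (-16.5, 2.88). The perpendicularity gives MF at right angles to GM, so MF runs at 143°; with |MF| = 16.4, F = (-29.6, 12.8). Then |HF| = |F − H| = 32.2.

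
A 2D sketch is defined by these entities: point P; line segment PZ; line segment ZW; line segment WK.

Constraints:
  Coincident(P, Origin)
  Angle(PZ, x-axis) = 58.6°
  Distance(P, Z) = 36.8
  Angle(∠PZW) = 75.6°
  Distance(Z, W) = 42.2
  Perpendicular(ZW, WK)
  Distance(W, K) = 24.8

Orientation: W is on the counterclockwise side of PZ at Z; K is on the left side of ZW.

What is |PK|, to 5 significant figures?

34.782

P is at the origin; PZ runs at 58.6° with length 36.8, so Z = 36.8·(cos 58.6°, sin 58.6°) = (19.173, 31.411). ∠PZW = 75.6°, so ZW runs at 58.6° + (180° − 75.6°) = 163.00° from the x-axis; with |ZW| = 42.2, W = Z + 42.2·(cos 163.00°, sin 163.00°) = (-21.183, 43.749). The perpendicularity gives WK at right angles to ZW; with |WK| = 24.8 on the left of ZW, K = W + 24.8·(-0.29237, -0.95630) = (-28.434, 20.032). Then |PK| = |K − P| = 34.782.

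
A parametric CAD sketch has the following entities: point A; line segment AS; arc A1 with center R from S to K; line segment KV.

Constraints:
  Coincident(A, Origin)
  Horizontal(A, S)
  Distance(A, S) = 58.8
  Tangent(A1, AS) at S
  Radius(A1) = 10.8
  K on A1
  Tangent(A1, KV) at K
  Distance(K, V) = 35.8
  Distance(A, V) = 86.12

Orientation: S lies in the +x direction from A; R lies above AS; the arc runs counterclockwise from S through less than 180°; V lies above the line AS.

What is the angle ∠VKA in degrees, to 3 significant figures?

104°

Checks: |RK| = 10.80 ✓; ∠(RK, KV) = 90.00° ✓; |KV| = 35.80 ✓; |AV| = 86.12 ✓.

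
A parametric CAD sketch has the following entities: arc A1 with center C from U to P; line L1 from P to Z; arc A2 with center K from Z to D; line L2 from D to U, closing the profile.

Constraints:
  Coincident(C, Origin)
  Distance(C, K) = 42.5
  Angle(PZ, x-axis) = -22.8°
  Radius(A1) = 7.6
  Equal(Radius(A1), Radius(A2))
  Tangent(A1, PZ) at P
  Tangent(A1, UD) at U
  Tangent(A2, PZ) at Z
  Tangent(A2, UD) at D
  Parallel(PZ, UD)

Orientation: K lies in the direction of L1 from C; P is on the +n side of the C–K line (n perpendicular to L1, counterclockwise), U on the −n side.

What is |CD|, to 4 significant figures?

43.17

Tangency of A1 to both parallel lines with radius 7.6 puts P and U at C ± 7.6·n: P = (2.945, 7.006), U = (-2.945, -7.006). Equal radii place Z and D the same way about K: Z = K + 7.6·n = (42.12, -9.463), D = K − 7.6·n = (36.23, -23.48). Then |CD| = |D − C| = 43.17.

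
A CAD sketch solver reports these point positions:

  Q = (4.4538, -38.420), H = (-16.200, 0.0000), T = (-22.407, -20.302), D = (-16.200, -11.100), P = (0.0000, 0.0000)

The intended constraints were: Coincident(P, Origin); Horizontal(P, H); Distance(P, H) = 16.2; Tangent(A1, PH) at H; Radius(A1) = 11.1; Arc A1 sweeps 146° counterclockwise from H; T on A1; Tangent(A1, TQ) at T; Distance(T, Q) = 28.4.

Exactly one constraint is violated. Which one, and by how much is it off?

Distance(T, Q) = 28.4 — off by 4.00.

P = (0.00, 0.00) ✓; P.y = 0.00, H.y = 0.00 ✓; |PH| = 16.20 ✓; ∠(DH, HP) = 90.00° ✓; |DH| = 11.10 ✓; bearing(D→T) − bearing(D→H) = 146.0° ✓; |DT| = 11.10 ✓; ∠(DT, TQ) = 90.00° ✓; |TQ| = 32.40 ✗.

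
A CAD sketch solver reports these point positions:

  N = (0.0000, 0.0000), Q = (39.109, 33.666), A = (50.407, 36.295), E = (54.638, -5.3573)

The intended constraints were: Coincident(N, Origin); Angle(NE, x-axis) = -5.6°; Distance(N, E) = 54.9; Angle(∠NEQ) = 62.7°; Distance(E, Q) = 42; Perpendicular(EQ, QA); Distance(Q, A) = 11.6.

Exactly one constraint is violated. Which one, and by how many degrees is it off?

Perpendicular(EQ, QA) — off by 8.60°.

N = (0.00, 0.00) ✓; NE at -5.600° ✓; |NE| = 54.90 ✓; ∠NEQ = 62.70° ✓; |EQ| = 42.00 ✓; ∠(EQ, QA) = 98.60° ✗; |QA| = 11.60 ✓.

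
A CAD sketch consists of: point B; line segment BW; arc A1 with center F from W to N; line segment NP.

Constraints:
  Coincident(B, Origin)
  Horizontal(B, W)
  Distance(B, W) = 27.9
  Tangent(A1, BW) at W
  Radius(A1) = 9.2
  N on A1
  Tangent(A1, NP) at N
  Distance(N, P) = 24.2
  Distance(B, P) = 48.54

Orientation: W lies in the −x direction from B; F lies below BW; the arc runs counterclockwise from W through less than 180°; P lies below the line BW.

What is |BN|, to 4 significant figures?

38.43

B is at the origin; B and W share the same y with |BW| = 27.9 and W on the −x side, so W = (-27.90, 0.000). Tangency of A1 to BW means the radius FW is perpendicular to BW, so F = W + (0, -9.2) = (-27.90, -9.200). Since FN ⟂ NP (tangency), |FP| = √(9.2² + 24.2²) = 25.89 regardless of where N sits on A1. So P lies on both circle(B, 48.54) and circle(F, 25.89); the below-BW intersection is P = (-34.38, -34.27). N is the foot of the tangent from P: N = (-37.04, -10.21).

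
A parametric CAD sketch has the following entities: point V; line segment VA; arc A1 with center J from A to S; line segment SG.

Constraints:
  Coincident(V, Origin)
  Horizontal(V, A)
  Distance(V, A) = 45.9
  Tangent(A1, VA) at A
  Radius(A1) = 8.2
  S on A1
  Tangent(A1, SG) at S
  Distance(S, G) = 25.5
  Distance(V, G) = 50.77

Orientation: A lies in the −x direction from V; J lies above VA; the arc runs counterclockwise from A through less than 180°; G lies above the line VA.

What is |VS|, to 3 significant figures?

38.6

Checks: |JS| = 8.200 ✓; ∠(JS, SG) = 90.00° ✓; |SG| = 25.50 ✓; |VG| = 50.77 ✓.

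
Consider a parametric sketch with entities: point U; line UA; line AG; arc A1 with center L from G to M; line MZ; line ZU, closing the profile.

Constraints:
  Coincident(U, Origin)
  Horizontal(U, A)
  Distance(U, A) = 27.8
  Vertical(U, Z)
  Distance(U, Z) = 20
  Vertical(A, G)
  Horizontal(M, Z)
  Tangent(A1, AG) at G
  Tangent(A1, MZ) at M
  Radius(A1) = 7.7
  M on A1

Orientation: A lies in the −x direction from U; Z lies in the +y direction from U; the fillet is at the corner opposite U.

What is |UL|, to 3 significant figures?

23.6

UZ is vertical with |UZ| = 20.0 and Z on the +y side, so Z = (0.00, 20.0). The virtual corner opposite U is at (-27.8, 20.0). Since A1 is tangent to AG there, LG ⟂ AG and the tangent condition forces LM to be normal to MZ, with radius 7.7, so the center L sits 7.7 in from both sides at L = (-20.1, 12.3). Then |UL| = |L − U| = 23.6.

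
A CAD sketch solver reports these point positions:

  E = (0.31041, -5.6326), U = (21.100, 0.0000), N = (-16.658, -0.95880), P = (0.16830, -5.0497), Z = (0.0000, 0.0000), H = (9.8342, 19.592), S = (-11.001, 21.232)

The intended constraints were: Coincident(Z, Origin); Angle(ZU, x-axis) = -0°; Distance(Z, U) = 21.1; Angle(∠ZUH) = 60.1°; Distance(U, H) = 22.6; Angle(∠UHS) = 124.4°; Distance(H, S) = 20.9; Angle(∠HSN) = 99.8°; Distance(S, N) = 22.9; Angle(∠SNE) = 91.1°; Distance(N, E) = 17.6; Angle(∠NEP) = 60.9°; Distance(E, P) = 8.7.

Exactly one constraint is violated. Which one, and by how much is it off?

Distance(E, P) = 8.7 — off by 8.10.

Z = (0.00, 0.00) ✓; ZU at 0.000° ✓; |ZU| = 21.10 ✓; ∠ZUH = 60.10° ✓; |UH| = 22.60 ✓; ∠UHS = 124.4° ✓; |HS| = 20.90 ✓; ∠HSN = 99.80° ✓; |SN| = 22.90 ✓; ∠SNE = 91.10° ✓; |NE| = 17.60 ✓; ∠NEP = 60.90° ✓; |EP| = 0.6000 ✗.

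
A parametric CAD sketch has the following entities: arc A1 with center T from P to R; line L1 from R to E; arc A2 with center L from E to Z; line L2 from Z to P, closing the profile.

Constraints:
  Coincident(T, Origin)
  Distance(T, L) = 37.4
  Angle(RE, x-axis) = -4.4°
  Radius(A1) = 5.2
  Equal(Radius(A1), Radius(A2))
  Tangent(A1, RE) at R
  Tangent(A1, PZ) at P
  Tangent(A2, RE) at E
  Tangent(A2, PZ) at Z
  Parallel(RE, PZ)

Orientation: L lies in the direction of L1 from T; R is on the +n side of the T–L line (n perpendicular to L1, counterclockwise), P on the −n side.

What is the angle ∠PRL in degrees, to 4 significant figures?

82.08°

The slot axis is L1's direction at -4.4°, so u = (cos -4.4°, sin -4.4°) = (0.9971, -0.07672) and n = (−sin -4.4°, cos -4.4°) = (0.07672, 0.9971). T is at the origin and L lies 37.4 along u from T, so L = 37.4·u = (37.29, -2.869). Tangency of A1 to both parallel lines with radius 5.2 puts R and P at T ± 5.2·n: R = (0.3989, 5.185), P = (-0.3989, -5.185). Then cos ∠PRL = RP·RL / (|RP||RL|), giving 82.08°.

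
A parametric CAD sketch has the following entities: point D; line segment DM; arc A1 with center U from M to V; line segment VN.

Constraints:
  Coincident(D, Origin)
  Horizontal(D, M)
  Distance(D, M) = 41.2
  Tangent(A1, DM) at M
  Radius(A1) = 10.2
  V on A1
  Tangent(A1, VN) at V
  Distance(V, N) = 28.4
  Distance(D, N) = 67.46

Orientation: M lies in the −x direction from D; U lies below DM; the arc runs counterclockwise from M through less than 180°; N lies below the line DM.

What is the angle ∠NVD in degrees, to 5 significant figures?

111.15°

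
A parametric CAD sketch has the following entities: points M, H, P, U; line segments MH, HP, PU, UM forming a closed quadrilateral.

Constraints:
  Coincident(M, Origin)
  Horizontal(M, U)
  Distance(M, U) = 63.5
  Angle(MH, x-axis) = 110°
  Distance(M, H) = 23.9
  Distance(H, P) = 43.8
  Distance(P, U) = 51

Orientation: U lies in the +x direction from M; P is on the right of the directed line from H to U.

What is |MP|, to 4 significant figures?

20.93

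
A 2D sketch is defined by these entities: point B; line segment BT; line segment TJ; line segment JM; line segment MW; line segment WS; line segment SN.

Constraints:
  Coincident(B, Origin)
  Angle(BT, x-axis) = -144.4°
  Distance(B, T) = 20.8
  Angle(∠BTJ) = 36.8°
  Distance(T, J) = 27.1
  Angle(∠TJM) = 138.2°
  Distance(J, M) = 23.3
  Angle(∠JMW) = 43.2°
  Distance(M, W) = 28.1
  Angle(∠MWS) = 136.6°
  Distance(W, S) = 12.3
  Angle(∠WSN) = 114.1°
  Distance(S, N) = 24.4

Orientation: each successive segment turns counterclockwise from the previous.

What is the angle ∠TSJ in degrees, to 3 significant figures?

110°

B is at the origin; BT runs at -144.4° with length 20.8, so T = (-16.9, -12.1). ∠BTJ = 36.8° gives TJ at -1.20° from the x-axis; with |TJ| = 27.1, J = (10.2, -12.7). ∠TJM = 138.2° gives JM at 40.6° from the x-axis; with |JM| = 23.3, M = (27.9, 2.49). ∠JMW = 43.2° gives MW at 177° from the x-axis; with |MW| = 28.1, W = (-0.198, 3.76). ∠MWS = 136.6° gives WS at -139° from the x-axis; with |WS| = 12.3, S = (-9.51, -4.28). Then cos ∠TSJ = ST·SJ / (|ST||SJ|), giving 110°.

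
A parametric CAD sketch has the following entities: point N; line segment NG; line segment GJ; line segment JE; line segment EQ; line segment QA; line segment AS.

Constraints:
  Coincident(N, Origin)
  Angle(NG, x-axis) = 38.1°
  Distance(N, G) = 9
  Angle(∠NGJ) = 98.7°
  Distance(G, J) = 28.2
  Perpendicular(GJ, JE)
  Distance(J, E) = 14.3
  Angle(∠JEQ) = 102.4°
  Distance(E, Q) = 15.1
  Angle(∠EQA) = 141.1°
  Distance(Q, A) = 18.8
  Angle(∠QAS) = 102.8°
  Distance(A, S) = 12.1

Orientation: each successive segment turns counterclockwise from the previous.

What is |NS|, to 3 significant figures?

11.5

N is at the origin; NG runs at 38.1° with length 9.0, so G = (7.08, 5.55). ∠NGJ = 98.7° gives GJ at 119° from the x-axis; with |GJ| = 28.2, J = (-6.76, 30.1). The perpendicularity gives JE at right angles to GJ, so JE runs at -151°; with |JE| = 14.3, E = (-19.2, 23.1). ∠JEQ = 102.4° gives EQ at -73.0° from the x-axis; with |EQ| = 15.1, Q = (-14.8, 8.66). ∠EQA = 141.1° gives QA at -34.1° from the x-axis; with |QA| = 18.8, A = (0.763, -1.88). ∠QAS = 102.8° gives AS at 43.1° from the x-axis; with |AS| = 12.1, S = (9.60, 6.39). Then |NS| = |S − N| = 11.5.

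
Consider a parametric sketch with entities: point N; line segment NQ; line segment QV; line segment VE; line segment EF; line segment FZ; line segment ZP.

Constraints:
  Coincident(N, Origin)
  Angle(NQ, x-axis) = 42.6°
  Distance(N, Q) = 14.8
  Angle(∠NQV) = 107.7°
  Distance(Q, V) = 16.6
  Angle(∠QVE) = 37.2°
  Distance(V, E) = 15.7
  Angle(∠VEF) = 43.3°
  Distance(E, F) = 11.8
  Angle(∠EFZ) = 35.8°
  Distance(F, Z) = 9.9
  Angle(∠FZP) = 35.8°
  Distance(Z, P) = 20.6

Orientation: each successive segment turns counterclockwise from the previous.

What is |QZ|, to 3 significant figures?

12.4

N is at the origin; NQ runs at 42.6° with length 14.8, so Q = (10.9, 10.0). ∠NQV = 107.7° gives QV at 115° from the x-axis; with |QV| = 16.6, V = (3.91, 25.1). ∠QVE = 37.2° gives VE at -102° from the x-axis; with |VE| = 15.7, E = (0.560, 9.74). ∠VEF = 43.3° gives EF at 34.4° from the x-axis; with |EF| = 11.8, F = (10.3, 16.4). ∠EFZ = 35.8° gives FZ at 179° from the x-axis; with |FZ| = 9.9, Z = (0.400, 16.6). Then |QZ| = |Z − Q| = 12.4.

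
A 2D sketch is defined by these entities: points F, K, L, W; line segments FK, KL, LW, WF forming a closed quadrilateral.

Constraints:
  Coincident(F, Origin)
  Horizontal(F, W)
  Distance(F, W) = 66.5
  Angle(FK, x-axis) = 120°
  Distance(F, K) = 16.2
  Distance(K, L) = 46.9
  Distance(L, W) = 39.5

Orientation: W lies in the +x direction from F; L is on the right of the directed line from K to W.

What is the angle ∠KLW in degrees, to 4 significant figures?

122.7°

Checks: |KL| = 46.90 ✓; |LW| = 39.50 ✓.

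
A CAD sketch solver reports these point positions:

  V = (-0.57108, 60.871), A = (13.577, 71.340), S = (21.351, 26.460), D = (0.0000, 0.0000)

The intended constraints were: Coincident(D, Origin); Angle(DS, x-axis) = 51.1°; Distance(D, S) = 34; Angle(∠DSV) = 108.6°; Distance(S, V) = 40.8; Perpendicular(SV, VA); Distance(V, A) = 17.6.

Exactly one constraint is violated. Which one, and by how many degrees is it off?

Perpendicular(SV, VA) — off by 4.00°.

D = (0.00, 0.00) ✓; DS at 51.10° ✓; |DS| = 34.00 ✓; ∠DSV = 108.6° ✓; |SV| = 40.80 ✓; ∠(SV, VA) = 86.00° ✗; |VA| = 17.60 ✓.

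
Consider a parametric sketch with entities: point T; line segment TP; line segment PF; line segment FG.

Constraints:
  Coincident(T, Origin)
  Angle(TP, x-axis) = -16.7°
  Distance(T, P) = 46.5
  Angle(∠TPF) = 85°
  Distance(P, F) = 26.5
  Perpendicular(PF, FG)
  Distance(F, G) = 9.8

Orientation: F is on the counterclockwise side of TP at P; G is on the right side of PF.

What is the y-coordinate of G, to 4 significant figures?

10.60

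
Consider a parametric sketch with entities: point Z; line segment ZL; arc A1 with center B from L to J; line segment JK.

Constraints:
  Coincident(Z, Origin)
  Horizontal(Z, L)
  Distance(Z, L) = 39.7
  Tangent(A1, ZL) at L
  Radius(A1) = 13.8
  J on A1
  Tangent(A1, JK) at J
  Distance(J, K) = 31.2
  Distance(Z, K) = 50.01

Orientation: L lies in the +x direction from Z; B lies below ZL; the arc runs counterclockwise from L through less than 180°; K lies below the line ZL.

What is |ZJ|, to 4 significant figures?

28.94

Checks: |BJ| = 13.80 ✓; ∠(BJ, JK) = 90.00° ✓; |JK| = 31.20 ✓; |ZK| = 50.01 ✓.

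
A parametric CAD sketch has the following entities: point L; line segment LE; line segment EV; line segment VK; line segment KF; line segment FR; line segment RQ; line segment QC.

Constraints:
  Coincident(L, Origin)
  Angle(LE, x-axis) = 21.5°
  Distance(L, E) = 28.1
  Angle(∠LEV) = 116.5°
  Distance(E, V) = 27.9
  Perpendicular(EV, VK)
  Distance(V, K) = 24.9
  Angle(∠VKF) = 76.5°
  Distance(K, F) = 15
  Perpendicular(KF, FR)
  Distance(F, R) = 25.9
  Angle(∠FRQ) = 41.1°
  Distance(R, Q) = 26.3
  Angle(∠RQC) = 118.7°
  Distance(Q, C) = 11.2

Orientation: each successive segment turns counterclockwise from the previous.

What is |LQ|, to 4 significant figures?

44.44

KF is perpendicular to FR, so FR runs at 8.500°; with |FR| = 25.9, R = (31.60, 29.26). ∠FRQ = 41.1° gives RQ at 147.4° from the x-axis; with |RQ| = 26.3, Q = (9.447, 43.43). Then |LQ| = |Q − L| = 44.44.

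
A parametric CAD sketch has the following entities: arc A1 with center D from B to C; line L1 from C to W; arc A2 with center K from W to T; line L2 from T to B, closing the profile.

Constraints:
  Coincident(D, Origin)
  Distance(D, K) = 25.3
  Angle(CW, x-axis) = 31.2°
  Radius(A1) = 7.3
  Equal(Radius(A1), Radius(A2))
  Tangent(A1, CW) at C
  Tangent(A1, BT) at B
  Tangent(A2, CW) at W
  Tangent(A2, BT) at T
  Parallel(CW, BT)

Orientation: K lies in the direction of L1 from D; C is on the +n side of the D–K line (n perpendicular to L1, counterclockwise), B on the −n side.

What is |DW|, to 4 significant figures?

26.33

Tangency of A1 to both parallel lines with radius 7.3 puts C and B at D ± 7.3·n: C = (-3.782, 6.244), B = (3.782, -6.244). Equal radii place W and T the same way about K: W = K + 7.3·n = (17.86, 19.35), T = K − 7.3·n = (25.42, 6.862). Then |DW| = |W − D| = 26.33.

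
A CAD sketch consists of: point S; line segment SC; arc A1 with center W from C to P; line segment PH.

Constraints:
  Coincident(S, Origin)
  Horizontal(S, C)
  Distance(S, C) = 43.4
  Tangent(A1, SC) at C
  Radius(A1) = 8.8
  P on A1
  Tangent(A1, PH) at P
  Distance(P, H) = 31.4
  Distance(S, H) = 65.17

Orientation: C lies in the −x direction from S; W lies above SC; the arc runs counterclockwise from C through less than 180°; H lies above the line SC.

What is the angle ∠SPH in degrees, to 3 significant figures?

139°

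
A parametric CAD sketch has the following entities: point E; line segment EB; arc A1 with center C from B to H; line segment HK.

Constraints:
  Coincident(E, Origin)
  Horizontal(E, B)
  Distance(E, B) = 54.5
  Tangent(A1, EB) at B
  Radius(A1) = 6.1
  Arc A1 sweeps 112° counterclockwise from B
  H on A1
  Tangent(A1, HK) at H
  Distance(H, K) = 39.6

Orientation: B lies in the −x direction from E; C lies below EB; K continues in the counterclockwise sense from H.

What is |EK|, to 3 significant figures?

63.9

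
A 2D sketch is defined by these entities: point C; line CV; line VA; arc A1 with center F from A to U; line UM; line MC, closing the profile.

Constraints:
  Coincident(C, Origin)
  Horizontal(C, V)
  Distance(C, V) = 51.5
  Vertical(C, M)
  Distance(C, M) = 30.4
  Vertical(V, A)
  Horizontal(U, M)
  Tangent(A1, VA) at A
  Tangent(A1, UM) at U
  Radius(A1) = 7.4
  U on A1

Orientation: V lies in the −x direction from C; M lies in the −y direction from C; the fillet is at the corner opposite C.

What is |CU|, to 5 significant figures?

53.563

C is at the origin; CV is horizontal with |CV| = 51.5 and V on the −x side, so V = (-51.500, 0.0000). C and M share the same x with |CM| = 30.4 and M on the −y side, so M = (0.0000, -30.400). The virtual corner opposite C is at (-51.500, -30.400). Tangency of A1 to VA means the radius FA is perpendicular to VA and A1 meets UM tangentially, so FU is at right angles to UM, with radius 7.4, so the center F sits 7.4 in from both sides at F = (-44.100, -23.000). That places the tangent points at A = (-51.500, -23.000) on VA and U = (-44.100, -30.400) on UM. Then |CU| = |U − C| = 53.563.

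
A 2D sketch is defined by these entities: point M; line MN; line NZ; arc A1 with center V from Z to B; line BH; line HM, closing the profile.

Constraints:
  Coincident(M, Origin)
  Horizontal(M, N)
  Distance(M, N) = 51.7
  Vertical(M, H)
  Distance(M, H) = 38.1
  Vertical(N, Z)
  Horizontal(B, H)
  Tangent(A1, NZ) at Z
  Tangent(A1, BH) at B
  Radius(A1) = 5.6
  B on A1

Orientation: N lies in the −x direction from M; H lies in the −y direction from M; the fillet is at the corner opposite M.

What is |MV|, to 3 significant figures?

56.4

M is at the origin; M and N share the same y with |MN| = 51.7 and N on the −x side, so N = (-51.7, 0.00). MH is vertical with |MH| = 38.1 and H on the −y side, so H = (0.00, -38.1). The virtual corner opposite M is at (-51.7, -38.1). A1 meets NZ tangentially, so VZ is at right angles to NZ and the tangent condition forces VB to be normal to BH, with radius 5.6, so the center V sits 5.6 in from both sides at V = (-46.1, -32.5). Then |MV| = |V − M| = 56.4.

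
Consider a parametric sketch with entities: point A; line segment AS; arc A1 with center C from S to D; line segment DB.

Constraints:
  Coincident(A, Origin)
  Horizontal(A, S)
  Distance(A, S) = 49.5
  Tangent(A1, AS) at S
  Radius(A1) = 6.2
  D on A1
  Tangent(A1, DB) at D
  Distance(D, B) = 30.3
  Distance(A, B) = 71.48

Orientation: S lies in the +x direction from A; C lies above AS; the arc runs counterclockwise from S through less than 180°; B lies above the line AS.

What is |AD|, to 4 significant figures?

55.72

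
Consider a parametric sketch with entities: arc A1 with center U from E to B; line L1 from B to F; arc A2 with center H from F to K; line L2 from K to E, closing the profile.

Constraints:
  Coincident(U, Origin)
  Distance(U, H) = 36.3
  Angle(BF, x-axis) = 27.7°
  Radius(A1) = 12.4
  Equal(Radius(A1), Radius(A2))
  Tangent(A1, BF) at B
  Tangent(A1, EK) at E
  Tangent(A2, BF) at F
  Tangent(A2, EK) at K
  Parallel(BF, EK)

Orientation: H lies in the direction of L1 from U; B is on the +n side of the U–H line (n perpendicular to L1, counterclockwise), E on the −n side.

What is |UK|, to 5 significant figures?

38.359

The slot axis is L1's direction at 27.7°, so u = (cos 27.7°, sin 27.7°) = (0.88539, 0.46484) and n = (−sin 27.7°, cos 27.7°) = (-0.46484, 0.88539). U is at the origin and H lies 36.3 along u from U, so H = 36.3·u = (32.140, 16.874). Tangency of A1 to both parallel lines with radius 12.4 puts B and E at U ± 12.4·n: B = (-5.7640, 10.979), E = (5.7640, -10.979). Equal radii place F and K the same way about H: F = H + 12.4·n = (26.376, 27.853), K = H − 12.4·n = (37.904, 5.8949). Then |UK| = |K − U| = 38.359.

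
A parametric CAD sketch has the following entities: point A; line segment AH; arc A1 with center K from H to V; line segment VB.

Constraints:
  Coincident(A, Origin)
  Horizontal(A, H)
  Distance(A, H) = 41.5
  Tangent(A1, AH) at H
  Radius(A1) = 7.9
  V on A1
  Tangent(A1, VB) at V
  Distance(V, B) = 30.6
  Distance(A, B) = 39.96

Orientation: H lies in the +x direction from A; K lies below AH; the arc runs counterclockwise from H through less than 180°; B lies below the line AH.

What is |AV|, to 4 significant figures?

34.55

Checks: |KV| = 7.900 ✓; ∠(KV, VB) = 90.00° ✓; |VB| = 30.60 ✓; |AB| = 39.96 ✓.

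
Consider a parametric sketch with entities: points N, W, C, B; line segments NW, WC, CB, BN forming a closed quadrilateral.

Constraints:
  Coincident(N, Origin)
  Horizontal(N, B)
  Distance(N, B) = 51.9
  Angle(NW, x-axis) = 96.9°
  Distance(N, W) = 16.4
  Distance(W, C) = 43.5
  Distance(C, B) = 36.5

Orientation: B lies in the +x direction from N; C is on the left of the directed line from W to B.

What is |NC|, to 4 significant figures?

50.71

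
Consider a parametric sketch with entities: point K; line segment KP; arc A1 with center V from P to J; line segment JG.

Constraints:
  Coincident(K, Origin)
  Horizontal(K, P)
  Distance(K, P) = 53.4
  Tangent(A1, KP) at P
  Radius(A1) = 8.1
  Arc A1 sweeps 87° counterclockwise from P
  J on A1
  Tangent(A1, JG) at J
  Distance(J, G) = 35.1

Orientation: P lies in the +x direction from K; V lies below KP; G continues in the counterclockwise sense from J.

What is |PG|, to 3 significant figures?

43.9

On A1, P sits at bearing 90° from V; an 87° counterclockwise sweep puts J at bearing 177°, so J = V + 8.1·(cos 177°, sin 177°) = (45.3, -7.68). A1 meets JG tangentially, so VJ is at right angles to JG, so JG runs along (−sin 177°, cos 177°); with |JG| = 35.1, G = (43.5, -42.7). Then |PG| = |G − P| = 43.9.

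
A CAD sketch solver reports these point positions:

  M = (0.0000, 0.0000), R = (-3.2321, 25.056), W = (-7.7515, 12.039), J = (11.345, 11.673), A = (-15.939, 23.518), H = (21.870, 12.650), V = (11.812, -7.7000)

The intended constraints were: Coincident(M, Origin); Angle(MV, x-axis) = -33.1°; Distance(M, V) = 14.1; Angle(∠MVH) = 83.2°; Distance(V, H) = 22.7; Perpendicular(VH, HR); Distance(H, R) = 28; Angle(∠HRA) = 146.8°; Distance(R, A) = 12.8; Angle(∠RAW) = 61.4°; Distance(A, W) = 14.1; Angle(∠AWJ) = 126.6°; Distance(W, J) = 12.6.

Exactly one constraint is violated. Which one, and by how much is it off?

Distance(W, J) = 12.6 — off by 6.50.

M = (0.00, 0.00) ✓; MV at -33.10° ✓; |MV| = 14.10 ✓; ∠MVH = 83.20° ✓; |VH| = 22.70 ✓; ∠(VH, HR) = 90.00° ✓; |HR| = 28.00 ✓; ∠HRA = 146.8° ✓; |RA| = 12.80 ✓; ∠RAW = 61.40° ✓; |AW| = 14.10 ✓; ∠AWJ = 126.6° ✓; |WJ| = 19.10 ✗.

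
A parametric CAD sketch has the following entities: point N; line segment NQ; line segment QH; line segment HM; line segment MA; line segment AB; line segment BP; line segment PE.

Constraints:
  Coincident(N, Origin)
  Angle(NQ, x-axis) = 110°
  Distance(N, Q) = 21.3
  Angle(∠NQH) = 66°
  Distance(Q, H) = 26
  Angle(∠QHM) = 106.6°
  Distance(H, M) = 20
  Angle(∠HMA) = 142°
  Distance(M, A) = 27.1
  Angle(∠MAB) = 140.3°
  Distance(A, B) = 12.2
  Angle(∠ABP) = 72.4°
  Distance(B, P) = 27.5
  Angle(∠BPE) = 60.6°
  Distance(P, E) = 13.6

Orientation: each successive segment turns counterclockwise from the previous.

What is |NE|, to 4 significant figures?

12.88

N is at the origin; NQ runs at 110.0° with length 21.3, so Q = (-7.285, 20.02). ∠NQH = 66.0° gives QH at -136.0° from the x-axis; with |QH| = 26.0, H = (-25.99, 1.954). ∠QHM = 106.6° gives HM at -62.60° from the x-axis; with |HM| = 20.0, M = (-16.78, -15.80). ∠HMA = 142.0° gives MA at -24.60° from the x-axis; with |MA| = 27.1, A = (7.856, -27.08). ∠MAB = 140.3° gives AB at 15.10° from the x-axis; with |AB| = 12.2, B = (19.64, -23.91). ∠ABP = 72.4° gives BP at 122.7° from the x-axis; with |BP| = 27.5, P = (4.779, -0.7635). ∠BPE = 60.6° gives PE at -117.9° from the x-axis; with |PE| = 13.6, E = (-1.585, -12.78). Then |NE| = |E − N| = 12.88.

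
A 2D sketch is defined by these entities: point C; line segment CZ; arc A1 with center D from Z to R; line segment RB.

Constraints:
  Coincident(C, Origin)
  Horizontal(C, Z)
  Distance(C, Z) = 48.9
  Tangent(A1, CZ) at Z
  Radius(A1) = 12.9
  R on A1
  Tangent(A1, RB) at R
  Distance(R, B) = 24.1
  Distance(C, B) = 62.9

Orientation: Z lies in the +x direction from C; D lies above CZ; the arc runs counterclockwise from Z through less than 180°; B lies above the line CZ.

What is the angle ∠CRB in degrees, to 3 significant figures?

78.4°

Checks: |DZ| = 12.90 ✓; |DR| = 12.90 ✓; ∠(DR, RB) = 90.00° ✓; |RB| = 24.10 ✓; |CB| = 62.90 ✓.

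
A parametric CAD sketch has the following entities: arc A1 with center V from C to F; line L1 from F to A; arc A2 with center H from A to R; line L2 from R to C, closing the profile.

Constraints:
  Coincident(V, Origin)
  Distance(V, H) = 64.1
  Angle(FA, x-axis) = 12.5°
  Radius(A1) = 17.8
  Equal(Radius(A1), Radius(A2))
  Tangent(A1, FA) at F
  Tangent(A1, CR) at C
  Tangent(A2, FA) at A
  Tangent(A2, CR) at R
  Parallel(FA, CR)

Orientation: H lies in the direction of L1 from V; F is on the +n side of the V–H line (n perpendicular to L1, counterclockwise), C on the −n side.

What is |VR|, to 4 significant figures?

66.53

The slot axis is L1's direction at 12.5°, so u = (cos 12.5°, sin 12.5°) = (0.9763, 0.2164) and n = (−sin 12.5°, cos 12.5°) = (-0.2164, 0.9763). V is at the origin and H lies 64.1 along u from V, so H = 64.1·u = (62.58, 13.87). Tangency of A1 to both parallel lines with radius 17.8 puts F and C at V ± 17.8·n: F = (-3.853, 17.38), C = (3.853, -17.38). Equal radii place A and R the same way about H: A = H + 17.8·n = (58.73, 31.25), R = H − 17.8·n = (66.43, -3.504). Then |VR| = |R − V| = 66.53.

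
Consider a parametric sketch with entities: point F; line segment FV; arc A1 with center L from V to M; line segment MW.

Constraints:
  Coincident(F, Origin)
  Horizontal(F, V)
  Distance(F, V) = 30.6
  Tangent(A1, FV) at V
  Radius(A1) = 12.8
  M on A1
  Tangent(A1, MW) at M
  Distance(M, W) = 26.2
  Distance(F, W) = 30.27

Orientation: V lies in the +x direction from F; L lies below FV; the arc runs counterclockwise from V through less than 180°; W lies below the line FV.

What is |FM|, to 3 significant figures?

20.5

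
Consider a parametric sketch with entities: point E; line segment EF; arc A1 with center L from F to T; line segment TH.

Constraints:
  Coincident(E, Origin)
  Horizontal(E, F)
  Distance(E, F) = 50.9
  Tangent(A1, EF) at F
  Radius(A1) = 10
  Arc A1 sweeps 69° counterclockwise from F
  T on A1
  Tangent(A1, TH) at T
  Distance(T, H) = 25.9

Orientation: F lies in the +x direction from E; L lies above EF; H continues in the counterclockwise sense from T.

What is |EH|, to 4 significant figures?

75.95

E is at the origin; E and F share the same y with |EF| = 50.9 and F on the +x side, so F = (50.90, 0.000). A1 meets EF tangentially, so LF is at right angles to EF, so L = F + (0, 10) = (50.90, 10.00). On A1, F sits at bearing -90° from L; a 69° counterclockwise sweep puts T at bearing -21°, so T = L + 10.0·(cos -21°, sin -21°) = (60.24, 6.416). Since A1 is tangent to TH there, LT ⟂ TH, so TH runs along (−sin -21°, cos -21°); with |TH| = 25.9, H = (69.52, 30.60). Then |EH| = |H − E| = 75.95.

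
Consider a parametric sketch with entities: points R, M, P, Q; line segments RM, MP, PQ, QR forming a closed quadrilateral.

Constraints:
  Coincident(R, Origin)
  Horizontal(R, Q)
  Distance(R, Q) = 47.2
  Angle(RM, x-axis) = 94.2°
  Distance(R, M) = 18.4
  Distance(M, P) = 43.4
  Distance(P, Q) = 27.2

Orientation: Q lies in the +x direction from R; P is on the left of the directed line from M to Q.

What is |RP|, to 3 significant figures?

49.1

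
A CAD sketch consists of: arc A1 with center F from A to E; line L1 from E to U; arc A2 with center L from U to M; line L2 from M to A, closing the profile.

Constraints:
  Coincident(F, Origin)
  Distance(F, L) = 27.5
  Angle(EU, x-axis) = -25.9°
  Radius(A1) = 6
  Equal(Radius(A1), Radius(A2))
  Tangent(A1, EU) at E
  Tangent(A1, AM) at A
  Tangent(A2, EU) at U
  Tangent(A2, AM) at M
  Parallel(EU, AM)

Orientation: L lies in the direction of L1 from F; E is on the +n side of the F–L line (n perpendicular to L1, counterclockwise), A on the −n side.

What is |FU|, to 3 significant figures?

28.1

Tangency of A1 to both parallel lines with radius 6.0 puts E and A at F ± 6.0·n: E = (2.62, 5.40), A = (-2.62, -5.40). Equal radii place U and M the same way about L: U = L + 6.0·n = (27.4, -6.61), M = L − 6.0·n = (22.1, -17.4). Then |FU| = |U − F| = 28.1.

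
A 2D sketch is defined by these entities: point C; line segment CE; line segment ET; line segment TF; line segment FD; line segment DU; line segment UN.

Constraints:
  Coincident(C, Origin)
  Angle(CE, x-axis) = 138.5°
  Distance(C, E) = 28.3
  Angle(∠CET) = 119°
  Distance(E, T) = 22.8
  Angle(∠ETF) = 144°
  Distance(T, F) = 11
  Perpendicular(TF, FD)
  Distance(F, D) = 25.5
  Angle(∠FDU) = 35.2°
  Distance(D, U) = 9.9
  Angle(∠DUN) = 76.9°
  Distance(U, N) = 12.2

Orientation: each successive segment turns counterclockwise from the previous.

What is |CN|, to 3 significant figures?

42.7

C is at the origin; CE runs at 138.5° with length 28.3, so E = (-21.2, 18.8). ∠CET = 119.0° gives ET at -160° from the x-axis; with |ET| = 22.8, T = (-42.7, 11.1). ∠ETF = 144.0° gives TF at -124° from the x-axis; with |TF| = 11.0, F = (-48.9, 2.08). The perpendicularity gives FD at right angles to TF, so FD runs at -34.5°; with |FD| = 25.5, D = (-27.9, -12.4). ∠FDU = 35.2° gives DU at 110° from the x-axis; with |DU| = 9.9, U = (-31.3, -3.08). ∠DUN = 76.9° gives UN at -147° from the x-axis; with |UN| = 12.2, N = (-41.5, -9.80). Then |CN| = |N − C| = 42.7.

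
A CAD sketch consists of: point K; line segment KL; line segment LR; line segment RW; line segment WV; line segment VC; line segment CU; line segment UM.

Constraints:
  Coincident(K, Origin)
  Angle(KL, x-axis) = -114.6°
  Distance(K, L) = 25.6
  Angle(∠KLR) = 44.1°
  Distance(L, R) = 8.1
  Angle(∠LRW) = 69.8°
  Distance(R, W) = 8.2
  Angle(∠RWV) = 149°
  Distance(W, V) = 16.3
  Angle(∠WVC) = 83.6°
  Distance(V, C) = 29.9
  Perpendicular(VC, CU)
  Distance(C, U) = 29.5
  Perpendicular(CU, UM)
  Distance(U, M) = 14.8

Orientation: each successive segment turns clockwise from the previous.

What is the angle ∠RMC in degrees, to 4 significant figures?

77.38°

K is at the origin; KL runs at -114.6° with length 25.6, so L = (-10.66, -23.28). ∠KLR = 44.1° gives LR at 109.5° from the x-axis; with |LR| = 8.1, R = (-13.36, -15.64). ∠LRW = 69.8° gives RW at -0.7000° from the x-axis; with |RW| = 8.2, W = (-5.161, -15.74). ∠RWV = 149.0° gives WV at -31.70° from the x-axis; with |WV| = 16.3, V = (8.707, -24.31). ∠WVC = 83.6° gives VC at -128.1° from the x-axis; with |VC| = 29.9, C = (-9.742, -47.84). VC ⟂ CU, so CU runs at 141.9°; with |CU| = 29.5, U = (-32.96, -29.63). CU is perpendicular to UM, so UM runs at 51.90°; with |UM| = 14.8, M = (-23.82, -17.99). Then cos ∠RMC = MR·MC / (|MR||MC|), giving 77.38°.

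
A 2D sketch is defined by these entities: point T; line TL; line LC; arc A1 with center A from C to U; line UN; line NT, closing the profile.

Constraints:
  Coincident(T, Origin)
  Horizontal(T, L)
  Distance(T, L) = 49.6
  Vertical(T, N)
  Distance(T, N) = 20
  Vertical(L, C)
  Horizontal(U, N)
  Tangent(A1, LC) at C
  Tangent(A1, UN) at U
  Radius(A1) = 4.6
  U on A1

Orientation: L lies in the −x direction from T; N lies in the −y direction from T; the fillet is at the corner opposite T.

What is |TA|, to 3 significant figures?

47.6

T is at the origin; TL is horizontal with |TL| = 49.6 and L on the −x side, so L = (-49.6, 0.00). T and N share the same x with |TN| = 20.0 and N on the −y side, so N = (0.00, -20.0). The virtual corner opposite T is at (-49.6, -20.0). Since A1 is tangent to LC there, AC ⟂ LC and tangency of A1 to UN means the radius AU is perpendicular to UN, with radius 4.6, so the center A sits 4.6 in from both sides at A = (-45.0, -15.4). Then |TA| = |A − T| = 47.6.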